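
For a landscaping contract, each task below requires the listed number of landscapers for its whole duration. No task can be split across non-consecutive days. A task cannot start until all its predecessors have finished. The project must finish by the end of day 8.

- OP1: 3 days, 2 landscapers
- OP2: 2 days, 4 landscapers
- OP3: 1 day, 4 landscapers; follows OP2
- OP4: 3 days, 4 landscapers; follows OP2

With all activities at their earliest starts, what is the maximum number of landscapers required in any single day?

10

Early-start schedule: OP1@1, OP2@1, OP3@3, OP4@3.
Load per day: day 1: 6, day 2: 6, day 3: 10, day 4: 4, day 5: 4, day 6: 0, day 7: 0, day 8: 0.
Peak is 10.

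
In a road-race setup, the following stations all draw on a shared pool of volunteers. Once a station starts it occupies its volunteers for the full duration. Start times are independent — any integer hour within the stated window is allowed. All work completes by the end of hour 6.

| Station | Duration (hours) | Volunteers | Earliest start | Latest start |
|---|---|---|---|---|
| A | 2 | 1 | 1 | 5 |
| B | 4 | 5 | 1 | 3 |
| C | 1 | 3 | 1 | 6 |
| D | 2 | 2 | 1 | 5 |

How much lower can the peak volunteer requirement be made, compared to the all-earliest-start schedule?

Early-start peak: h1:11  h2:8  h3:5  h4:5  h5:0  h6:0 ⇒ 11.
Leveled (A@1, B@1, C@5, D@5): h1:6  h2:6  h3:5  h4:5  h5:5  h6:2 ⇒ 6.
Reduction 11 − 6 = 5.

5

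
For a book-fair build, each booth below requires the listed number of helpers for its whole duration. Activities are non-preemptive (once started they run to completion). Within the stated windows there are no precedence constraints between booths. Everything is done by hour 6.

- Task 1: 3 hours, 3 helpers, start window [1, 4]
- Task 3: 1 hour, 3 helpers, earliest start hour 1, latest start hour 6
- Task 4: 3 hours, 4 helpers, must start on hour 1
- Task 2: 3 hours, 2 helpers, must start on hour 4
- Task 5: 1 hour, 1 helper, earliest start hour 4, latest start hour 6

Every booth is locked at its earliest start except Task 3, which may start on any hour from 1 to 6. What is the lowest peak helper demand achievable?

Task 3@1: h1:10  h2:7  h3:7  h4:3  h5:2  h6:2 → peak 10
Task 3@2: h1:7  h2:10  h3:7  h4:3  h5:2  h6:2 → peak 10
Task 3@3: h1:7  h2:7  h3:10  h4:3  h5:2  h6:2 → peak 10
Task 3@4: h1:7  h2:7  h3:7  h4:6  h5:2  h6:2 → peak 7
Task 3@5: h1:7  h2:7  h3:7  h4:3  h5:5  h6:2 → peak 7
Task 3@6: h1:7  h2:7  h3:7  h4:3  h5:2  h6:5 → peak 7
Best is Task 3@4, peak 7.

7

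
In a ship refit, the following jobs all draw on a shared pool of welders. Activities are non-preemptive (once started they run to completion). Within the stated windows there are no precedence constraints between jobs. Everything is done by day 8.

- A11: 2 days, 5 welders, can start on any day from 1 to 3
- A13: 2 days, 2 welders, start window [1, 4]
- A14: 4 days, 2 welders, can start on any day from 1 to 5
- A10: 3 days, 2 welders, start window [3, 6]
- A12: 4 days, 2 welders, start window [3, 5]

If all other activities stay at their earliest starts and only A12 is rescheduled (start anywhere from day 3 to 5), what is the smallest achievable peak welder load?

9

A12@3: d1:9  d2:9  d3:6  d4:6  d5:4  d6:2  d7:0  d8:0 → peak 9
A12@4: d1:9  d2:9  d3:4  d4:6  d5:4  d6:2  d7:2  d8:0 → peak 9
A12@5: d1:9  d2:9  d3:4  d4:4  d5:4  d6:2  d7:2  d8:2 → peak 9
Best is A12@3, peak 9.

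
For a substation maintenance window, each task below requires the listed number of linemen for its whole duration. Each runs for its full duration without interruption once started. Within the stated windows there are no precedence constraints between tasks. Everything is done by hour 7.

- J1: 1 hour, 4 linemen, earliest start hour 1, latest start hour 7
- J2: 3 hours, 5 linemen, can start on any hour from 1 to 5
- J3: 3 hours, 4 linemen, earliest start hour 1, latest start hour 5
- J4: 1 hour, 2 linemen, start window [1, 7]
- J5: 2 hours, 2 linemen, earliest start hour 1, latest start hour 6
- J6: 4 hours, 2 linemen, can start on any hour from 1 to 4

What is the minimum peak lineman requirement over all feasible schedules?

7

Early-start (J1@1, J2@1, J3@1, J4@1, J5@1, J6@1) gives peak 19: h1:19  h2:13  h3:11  h4:2  h5:0  h6:0  h7:0.
Shift J2→2, J3→5, J5→2, J6→4.
Schedule J1@1, J2@2, J3@5, J4@1, J5@2, J6@4: h1:6  h2:7  h3:7  h4:7  h5:6  h6:6  h7:6 — peak 7.
Total lineman-hours = 45 over 7 hours ⇒ peak ≥ ⌈45/7⌉ = 7, so 7 is optimal.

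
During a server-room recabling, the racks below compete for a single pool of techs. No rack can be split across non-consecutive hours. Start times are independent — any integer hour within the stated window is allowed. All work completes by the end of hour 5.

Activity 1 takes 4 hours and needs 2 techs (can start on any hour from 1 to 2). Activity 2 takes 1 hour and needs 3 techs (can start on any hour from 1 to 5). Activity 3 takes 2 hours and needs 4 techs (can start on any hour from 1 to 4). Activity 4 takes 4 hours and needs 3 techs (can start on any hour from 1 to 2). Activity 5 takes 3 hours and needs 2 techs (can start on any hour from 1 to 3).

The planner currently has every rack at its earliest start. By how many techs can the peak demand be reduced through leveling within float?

Early-start peak: h1:14  h2:11  h3:7  h4:5  h5:0 ⇒ 14.
Leveled (Activity 1@1, Activity 2@1, Activity 3@1, Activity 4@2, Activity 5@3): h1:9  h2:9  h3:7  h4:7  h5:5 ⇒ 9.
Reduction 14 − 9 = 5.

5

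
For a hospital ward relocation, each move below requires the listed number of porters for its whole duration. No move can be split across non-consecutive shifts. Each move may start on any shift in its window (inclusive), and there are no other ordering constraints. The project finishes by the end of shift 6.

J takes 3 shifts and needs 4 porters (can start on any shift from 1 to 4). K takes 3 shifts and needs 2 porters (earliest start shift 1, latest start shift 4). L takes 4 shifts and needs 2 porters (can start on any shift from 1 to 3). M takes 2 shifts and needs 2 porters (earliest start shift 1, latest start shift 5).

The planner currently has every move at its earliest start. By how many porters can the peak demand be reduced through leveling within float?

4

Early-start peak: s1:10  s2:10  s3:8  s4:2  s5:0  s6:0 ⇒ 10.
Leveled (J@1, K@4, L@1, M@4): s1:6  s2:6  s3:6  s4:6  s5:4  s6:2 ⇒ 6.
Reduction 10 − 6 = 4.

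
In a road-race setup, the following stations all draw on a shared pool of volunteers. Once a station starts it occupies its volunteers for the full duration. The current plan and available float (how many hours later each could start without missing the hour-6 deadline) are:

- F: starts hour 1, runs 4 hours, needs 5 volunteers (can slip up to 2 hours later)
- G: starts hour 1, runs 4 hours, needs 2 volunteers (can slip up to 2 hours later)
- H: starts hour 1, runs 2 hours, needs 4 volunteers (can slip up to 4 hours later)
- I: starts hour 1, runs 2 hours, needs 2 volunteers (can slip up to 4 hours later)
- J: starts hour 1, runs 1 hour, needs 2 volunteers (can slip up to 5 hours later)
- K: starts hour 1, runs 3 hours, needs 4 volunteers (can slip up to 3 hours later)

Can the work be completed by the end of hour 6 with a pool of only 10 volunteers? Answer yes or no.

The minimum achievable peak is 11; 10 < 11, so no feasible schedule stays within the cap.

no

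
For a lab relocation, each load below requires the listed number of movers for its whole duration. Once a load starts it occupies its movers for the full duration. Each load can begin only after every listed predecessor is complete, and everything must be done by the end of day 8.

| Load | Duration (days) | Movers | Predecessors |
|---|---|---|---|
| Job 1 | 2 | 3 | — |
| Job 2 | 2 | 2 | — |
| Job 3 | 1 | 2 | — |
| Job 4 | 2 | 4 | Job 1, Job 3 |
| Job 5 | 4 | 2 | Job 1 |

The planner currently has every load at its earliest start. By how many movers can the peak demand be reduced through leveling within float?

3

Early-start peak: d1:7  d2:5  d3:6  d4:6  d5:2  d6:2  d7:0  d8:0 ⇒ 7.
Leveled (Job 1@1, Job 2@3, Job 3@5, Job 4@7, Job 5@3): d1:3  d2:3  d3:4  d4:4  d5:4  d6:2  d7:4  d8:4 ⇒ 4.
Reduction 7 − 4 = 3.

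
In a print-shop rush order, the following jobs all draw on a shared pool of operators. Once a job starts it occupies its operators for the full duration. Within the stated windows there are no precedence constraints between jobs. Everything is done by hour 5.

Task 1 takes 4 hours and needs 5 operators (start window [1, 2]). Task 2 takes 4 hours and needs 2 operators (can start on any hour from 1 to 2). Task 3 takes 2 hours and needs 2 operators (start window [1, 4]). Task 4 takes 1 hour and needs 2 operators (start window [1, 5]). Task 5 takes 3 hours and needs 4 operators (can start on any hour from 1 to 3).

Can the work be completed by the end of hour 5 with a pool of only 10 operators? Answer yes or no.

no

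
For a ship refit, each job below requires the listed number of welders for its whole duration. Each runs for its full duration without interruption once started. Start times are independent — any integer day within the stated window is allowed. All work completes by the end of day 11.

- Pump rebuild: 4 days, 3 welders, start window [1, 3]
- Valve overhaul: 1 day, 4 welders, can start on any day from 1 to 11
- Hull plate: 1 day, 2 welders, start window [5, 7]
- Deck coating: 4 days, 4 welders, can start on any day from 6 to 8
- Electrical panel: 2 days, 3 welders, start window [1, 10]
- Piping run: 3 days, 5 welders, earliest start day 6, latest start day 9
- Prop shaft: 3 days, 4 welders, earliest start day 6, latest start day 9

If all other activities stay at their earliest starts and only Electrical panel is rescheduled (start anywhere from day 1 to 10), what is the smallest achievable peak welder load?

13

Electrical panel@1: d1:10  d2:6  d3:3  d4:3  d5:2  d6:13  d7:13  d8:13  d9:4  d10:0  d11:0 → peak 13
Electrical panel@2: d1:7  d2:6  d3:6  d4:3  d5:2  d6:13  d7:13  d8:13  d9:4  d10:0  d11:0 → peak 13
Electrical panel@3: d1:7  d2:3  d3:6  d4:6  d5:2  d6:13  d7:13  d8:13  d9:4  d10:0  d11:0 → peak 13
Electrical panel@4: d1:7  d2:3  d3:3  d4:6  d5:5  d6:13  d7:13  d8:13  d9:4  d10:0  d11:0 → peak 13
Electrical panel@5: d1:7  d2:3  d3:3  d4:3  d5:5  d6:16  d7:13  d8:13  d9:4  d10:0  d11:0 → peak 16
Electrical panel@6: d1:7  d2:3  d3:3  d4:3  d5:2  d6:16  d7:16  d8:13  d9:4  d10:0  d11:0 → peak 16
Electrical panel@7: d1:7  d2:3  d3:3  d4:3  d5:2  d6:13  d7:16  d8:16  d9:4  d10:0  d11:0 → peak 16
Electrical panel@8: d1:7  d2:3  d3:3  d4:3  d5:2  d6:13  d7:13  d8:16  d9:7  d10:0  d11:0 → peak 16
Electrical panel@9: d1:7  d2:3  d3:3  d4:3  d5:2  d6:13  d7:13  d8:13  d9:7  d10:3  d11:0 → peak 13
Electrical panel@10: d1:7  d2:3  d3:3  d4:3  d5:2  d6:13  d7:13  d8:13  d9:4  d10:3  d11:3 → peak 13
Best is Electrical panel@1, peak 13.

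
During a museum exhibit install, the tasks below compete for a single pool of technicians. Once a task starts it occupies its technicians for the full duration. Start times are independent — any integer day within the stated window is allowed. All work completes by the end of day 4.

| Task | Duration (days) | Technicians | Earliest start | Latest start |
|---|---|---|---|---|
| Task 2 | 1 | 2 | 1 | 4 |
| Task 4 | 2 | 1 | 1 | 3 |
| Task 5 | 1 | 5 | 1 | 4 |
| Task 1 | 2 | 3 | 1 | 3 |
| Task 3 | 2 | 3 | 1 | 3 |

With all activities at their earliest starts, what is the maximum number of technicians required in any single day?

14

Early-start schedule: Task 2@1, Task 4@1, Task 5@1, Task 1@1, Task 3@1.
Load per day: day 1: 14, day 2: 7, day 3: 0, day 4: 0.
Peak is 14.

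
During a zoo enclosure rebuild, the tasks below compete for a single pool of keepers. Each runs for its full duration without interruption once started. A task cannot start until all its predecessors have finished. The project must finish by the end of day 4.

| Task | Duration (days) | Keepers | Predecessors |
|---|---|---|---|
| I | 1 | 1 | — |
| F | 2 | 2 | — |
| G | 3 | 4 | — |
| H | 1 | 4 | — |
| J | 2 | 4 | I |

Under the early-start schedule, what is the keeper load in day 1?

11

At early start, day 1 has: I, F, G, H.
Demand: 1 + 2 + 4 + 4 = 11.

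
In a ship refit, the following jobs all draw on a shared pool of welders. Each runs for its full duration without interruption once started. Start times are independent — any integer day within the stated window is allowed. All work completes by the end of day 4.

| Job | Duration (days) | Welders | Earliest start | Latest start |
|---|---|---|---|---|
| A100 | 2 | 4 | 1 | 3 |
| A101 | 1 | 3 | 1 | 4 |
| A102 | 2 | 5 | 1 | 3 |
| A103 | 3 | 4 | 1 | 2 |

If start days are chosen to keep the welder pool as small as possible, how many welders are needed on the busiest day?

Early-start (A100@1, A101@1, A102@1, A103@1) gives peak 16: d1:16  d2:13  d3:4  d4:0.
Shift A102→3, A103→2.
Schedule A100@1, A101@1, A102@3, A103@2: d1:7  d2:8  d3:9  d4:9 — peak 9.
Total welder-days = 33 over 4 days ⇒ peak ≥ ⌈33/4⌉ = 9, so 9 is optimal.

9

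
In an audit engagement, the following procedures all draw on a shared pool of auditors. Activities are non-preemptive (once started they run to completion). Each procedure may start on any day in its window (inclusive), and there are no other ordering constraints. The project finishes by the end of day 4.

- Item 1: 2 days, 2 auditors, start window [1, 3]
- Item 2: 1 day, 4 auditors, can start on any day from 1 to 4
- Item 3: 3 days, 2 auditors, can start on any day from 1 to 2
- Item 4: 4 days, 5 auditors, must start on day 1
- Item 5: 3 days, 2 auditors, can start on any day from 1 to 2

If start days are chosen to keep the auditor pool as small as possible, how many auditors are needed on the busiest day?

11

Early-start (Item 1@1, Item 2@1, Item 3@1, Item 4@1, Item 5@1) gives peak 15: d1:15  d2:11  d3:9  d4:5.
Shift Item 3→2, Item 5→2.
Schedule Item 1@1, Item 2@1, Item 3@2, Item 4@1, Item 5@2: d1:11  d2:11  d3:9  d4:9 — peak 11.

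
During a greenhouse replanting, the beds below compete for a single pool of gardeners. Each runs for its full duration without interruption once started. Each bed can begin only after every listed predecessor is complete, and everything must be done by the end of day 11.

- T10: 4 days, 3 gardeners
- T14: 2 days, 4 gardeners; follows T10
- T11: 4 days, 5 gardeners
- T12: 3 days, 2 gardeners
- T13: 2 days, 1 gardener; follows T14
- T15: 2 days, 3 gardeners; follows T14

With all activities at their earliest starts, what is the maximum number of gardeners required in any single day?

Early-start schedule: T10@1, T14@5, T11@1, T12@1, T13@7, T15@7.
Load per day: day 1: 10, day 2: 10, day 3: 10, day 4: 8, day 5: 4, day 6: 4, day 7: 4, day 8: 4, day 9: 0, day 10: 0, day 11: 0.
Peak is 10.

10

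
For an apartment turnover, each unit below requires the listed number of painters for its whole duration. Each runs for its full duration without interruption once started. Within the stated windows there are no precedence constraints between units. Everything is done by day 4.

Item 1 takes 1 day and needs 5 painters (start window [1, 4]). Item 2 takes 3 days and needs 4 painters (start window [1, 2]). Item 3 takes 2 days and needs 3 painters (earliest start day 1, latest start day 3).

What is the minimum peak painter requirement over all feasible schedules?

Early-start (Item 1@1, Item 2@1, Item 3@1) gives peak 12: d1:12  d2:7  d3:4  d4:0.
Shift Item 2→2, Item 3→2.
Schedule Item 1@1, Item 2@2, Item 3@2: d1:5  d2:7  d3:7  d4:4 — peak 7.
No arrangement of the 24 feasible schedules does better.

7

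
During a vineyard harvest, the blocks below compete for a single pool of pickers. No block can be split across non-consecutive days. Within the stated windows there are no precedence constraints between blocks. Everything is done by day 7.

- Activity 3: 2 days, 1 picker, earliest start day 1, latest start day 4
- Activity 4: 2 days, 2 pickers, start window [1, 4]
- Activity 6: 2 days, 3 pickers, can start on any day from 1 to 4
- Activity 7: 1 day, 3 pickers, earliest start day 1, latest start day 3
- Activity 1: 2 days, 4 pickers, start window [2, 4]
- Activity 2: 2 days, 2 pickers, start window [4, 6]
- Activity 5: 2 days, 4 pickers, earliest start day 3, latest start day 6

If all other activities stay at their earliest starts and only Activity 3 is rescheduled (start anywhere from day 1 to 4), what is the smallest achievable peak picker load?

Activity 3@1: d1:9  d2:10  d3:8  d4:6  d5:2  d6:0  d7:0 → peak 10
Activity 3@2: d1:8  d2:10  d3:9  d4:6  d5:2  d6:0  d7:0 → peak 10
Activity 3@3: d1:8  d2:9  d3:9  d4:7  d5:2  d6:0  d7:0 → peak 9
Activity 3@4: d1:8  d2:9  d3:8  d4:7  d5:3  d6:0  d7:0 → peak 9
Best is Activity 3@3, peak 9.

9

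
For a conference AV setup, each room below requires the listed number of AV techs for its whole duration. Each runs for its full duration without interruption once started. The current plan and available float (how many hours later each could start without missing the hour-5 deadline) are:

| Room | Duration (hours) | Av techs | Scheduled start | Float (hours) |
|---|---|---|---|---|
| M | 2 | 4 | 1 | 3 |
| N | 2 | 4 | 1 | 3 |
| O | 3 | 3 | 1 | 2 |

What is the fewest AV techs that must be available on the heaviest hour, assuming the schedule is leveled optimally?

7

Early-start (M@1, N@1, O@1) gives peak 11: h1:11  h2:11  h3:3  h4:0  h5:0.
Shift N→3.
Schedule M@1, N@3, O@1: h1:7  h2:7  h3:7  h4:4  h5:0 — peak 7.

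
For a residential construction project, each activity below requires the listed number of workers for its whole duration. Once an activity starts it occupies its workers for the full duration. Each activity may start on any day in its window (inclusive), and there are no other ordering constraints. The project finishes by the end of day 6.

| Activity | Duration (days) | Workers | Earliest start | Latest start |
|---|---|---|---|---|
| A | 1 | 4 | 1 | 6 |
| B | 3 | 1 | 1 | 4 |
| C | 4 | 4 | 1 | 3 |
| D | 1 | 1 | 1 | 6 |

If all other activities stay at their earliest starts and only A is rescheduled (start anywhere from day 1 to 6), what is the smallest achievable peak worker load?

6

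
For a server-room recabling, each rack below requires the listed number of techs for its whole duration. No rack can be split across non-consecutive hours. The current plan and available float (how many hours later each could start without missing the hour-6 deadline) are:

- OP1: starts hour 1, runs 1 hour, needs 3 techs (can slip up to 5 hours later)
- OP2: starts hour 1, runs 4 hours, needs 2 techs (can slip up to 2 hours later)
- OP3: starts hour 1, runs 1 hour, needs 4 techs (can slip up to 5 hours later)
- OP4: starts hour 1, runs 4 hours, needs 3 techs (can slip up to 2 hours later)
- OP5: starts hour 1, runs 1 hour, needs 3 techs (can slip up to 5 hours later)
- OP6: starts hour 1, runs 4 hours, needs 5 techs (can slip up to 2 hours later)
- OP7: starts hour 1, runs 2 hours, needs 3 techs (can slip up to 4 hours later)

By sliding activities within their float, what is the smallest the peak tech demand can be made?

10

Early-start (OP1@1, OP2@1, OP3@1, OP4@1, OP5@1, OP6@1, OP7@1) gives peak 23: h1:23  h2:13  h3:10  h4:10  h5:0  h6:0.
Shift OP3→5, OP4→2, OP5→6, OP7→5.
Schedule OP1@1, OP2@1, OP3@5, OP4@2, OP5@6, OP6@1, OP7@5: h1:10  h2:10  h3:10  h4:10  h5:10  h6:6 — peak 10.
Total tech-hours = 56 over 6 hours ⇒ peak ≥ ⌈56/6⌉ = 10, so 10 is optimal.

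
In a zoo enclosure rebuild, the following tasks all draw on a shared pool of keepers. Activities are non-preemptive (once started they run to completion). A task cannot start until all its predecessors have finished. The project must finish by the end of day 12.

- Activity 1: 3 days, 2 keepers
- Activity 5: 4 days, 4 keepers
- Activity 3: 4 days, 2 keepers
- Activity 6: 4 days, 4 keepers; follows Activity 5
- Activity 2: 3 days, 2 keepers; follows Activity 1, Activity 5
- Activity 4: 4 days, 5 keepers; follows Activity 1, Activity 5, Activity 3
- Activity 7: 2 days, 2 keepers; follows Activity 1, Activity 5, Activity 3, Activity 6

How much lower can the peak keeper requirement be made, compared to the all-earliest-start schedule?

Early-start peak: d1:8  d2:8  d3:8  d4:6  d5:11  d6:11  d7:11  d8:9  d9:2  d10:2  d11:0  d12:0 ⇒ 11.
Leveled (Activity 1@1, Activity 5@1, Activity 3@4, Activity 6@5, Activity 2@8, Activity 4@9, Activity 7@11): d1:6  d2:6  d3:6  d4:6  d5:6  d6:6  d7:6  d8:6  d9:7  d10:7  d11:7  d12:7 ⇒ 7.
Reduction 11 − 7 = 4.

4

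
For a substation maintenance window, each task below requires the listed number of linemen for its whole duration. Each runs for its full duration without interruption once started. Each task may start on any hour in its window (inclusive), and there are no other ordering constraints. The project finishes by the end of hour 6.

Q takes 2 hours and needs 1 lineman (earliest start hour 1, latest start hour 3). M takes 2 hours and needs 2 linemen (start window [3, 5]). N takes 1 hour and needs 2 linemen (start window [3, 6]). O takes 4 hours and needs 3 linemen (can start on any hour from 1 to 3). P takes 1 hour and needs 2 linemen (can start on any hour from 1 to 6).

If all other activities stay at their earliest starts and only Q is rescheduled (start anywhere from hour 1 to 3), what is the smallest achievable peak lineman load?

7

Q@1: h1:6  h2:4  h3:7  h4:5  h5:0  h6:0 → peak 7
Q@2: h1:5  h2:4  h3:8  h4:5  h5:0  h6:0 → peak 8
Q@3: h1:5  h2:3  h3:8  h4:6  h5:0  h6:0 → peak 8
Best is Q@1, peak 7.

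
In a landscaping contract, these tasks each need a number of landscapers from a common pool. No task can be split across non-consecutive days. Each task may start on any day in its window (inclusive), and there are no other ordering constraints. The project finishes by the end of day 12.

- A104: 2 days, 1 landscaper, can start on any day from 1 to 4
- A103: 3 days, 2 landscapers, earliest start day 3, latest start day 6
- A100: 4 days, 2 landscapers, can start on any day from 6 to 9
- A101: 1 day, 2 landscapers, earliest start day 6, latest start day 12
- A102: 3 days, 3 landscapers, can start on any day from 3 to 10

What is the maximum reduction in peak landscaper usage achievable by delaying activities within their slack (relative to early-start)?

Early-start peak: d1:1  d2:1  d3:5  d4:5  d5:5  d6:4  d7:2  d8:2  d9:2  d10:0  d11:0  d12:0 ⇒ 5.
Leveled (A104@1, A103@3, A100@6, A101@6, A102@10): d1:1  d2:1  d3:2  d4:2  d5:2  d6:4  d7:2  d8:2  d9:2  d10:3  d11:3  d12:3 ⇒ 4.
Reduction 5 − 4 = 1.

1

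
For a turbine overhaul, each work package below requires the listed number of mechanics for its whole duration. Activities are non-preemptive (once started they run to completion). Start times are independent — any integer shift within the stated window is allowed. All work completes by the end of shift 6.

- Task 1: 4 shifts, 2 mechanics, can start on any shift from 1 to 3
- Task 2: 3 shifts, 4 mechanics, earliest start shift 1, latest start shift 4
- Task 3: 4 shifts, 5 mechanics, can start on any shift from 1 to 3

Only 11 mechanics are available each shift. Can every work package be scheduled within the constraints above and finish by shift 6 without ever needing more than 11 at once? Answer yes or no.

yes

Schedule Task 1@1, Task 2@1, Task 3@1: s1:11  s2:11  s3:11  s4:7  s5:0  s6:0 — peak 11 ≤ 11.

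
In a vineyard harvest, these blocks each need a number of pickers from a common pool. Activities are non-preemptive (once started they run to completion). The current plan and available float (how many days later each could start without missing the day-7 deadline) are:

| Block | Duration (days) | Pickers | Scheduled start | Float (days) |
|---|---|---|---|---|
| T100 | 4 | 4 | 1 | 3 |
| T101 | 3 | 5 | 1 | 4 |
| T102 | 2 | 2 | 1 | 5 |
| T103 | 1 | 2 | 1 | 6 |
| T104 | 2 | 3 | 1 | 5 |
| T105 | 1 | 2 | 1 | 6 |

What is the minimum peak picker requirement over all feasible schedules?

7

Early-start (T100@1, T101@1, T102@1, T103@1, T104@1, T105@1) gives peak 18: d1:18  d2:14  d3:9  d4:4  d5:0  d6:0  d7:0.
Shift T101→5, T103→5, T104→3, T105→6.
Schedule T100@1, T101@5, T102@1, T103@5, T104@3, T105@6: d1:6  d2:6  d3:7  d4:7  d5:7  d6:7  d7:5 — peak 7.
Total picker-days = 45 over 7 days ⇒ peak ≥ ⌈45/7⌉ = 7, so 7 is optimal.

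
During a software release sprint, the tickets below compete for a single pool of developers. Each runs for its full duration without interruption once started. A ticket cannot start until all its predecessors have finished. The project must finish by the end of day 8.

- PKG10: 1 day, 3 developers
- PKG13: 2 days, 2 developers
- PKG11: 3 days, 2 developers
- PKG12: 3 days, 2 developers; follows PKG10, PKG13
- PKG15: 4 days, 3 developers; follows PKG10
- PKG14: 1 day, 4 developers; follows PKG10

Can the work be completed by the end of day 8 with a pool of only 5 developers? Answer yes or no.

yes

Schedule PKG10@1, PKG13@1, PKG11@2, PKG12@5, PKG15@3, PKG14@8: d1:5  d2:4  d3:5  d4:5  d5:5  d6:5  d7:2  d8:4 — peak 5 ≤ 5.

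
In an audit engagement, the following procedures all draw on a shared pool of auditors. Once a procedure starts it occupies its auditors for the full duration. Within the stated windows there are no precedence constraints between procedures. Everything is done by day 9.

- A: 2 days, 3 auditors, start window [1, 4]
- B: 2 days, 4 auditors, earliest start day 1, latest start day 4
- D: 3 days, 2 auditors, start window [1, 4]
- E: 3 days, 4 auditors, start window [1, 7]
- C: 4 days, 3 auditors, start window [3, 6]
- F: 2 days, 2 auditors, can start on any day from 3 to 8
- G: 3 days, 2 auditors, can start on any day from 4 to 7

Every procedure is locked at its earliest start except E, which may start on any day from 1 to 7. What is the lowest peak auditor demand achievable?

E@1: d1:13  d2:13  d3:11  d4:7  d5:5  d6:5  d7:0  d8:0  d9:0 → peak 13
E@2: d1:9  d2:13  d3:11  d4:11  d5:5  d6:5  d7:0  d8:0  d9:0 → peak 13
E@3: d1:9  d2:9  d3:11  d4:11  d5:9  d6:5  d7:0  d8:0  d9:0 → peak 11
E@4: d1:9  d2:9  d3:7  d4:11  d5:9  d6:9  d7:0  d8:0  d9:0 → peak 11
E@5: d1:9  d2:9  d3:7  d4:7  d5:9  d6:9  d7:4  d8:0  d9:0 → peak 9
E@6: d1:9  d2:9  d3:7  d4:7  d5:5  d6:9  d7:4  d8:4  d9:0 → peak 9
E@7: d1:9  d2:9  d3:7  d4:7  d5:5  d6:5  d7:4  d8:4  d9:4 → peak 9
Best is E@5, peak 9.

9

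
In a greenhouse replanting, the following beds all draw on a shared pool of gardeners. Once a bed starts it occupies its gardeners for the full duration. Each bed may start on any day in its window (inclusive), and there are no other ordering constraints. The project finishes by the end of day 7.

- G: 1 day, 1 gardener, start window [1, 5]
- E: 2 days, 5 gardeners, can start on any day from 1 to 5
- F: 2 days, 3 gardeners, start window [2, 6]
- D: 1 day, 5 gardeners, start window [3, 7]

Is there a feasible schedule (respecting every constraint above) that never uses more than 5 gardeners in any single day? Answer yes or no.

yes

Schedule G@1, E@2, F@4, D@6: d1:1  d2:5  d3:5  d4:3  d5:3  d6:5  d7:0 — peak 5 ≤ 5.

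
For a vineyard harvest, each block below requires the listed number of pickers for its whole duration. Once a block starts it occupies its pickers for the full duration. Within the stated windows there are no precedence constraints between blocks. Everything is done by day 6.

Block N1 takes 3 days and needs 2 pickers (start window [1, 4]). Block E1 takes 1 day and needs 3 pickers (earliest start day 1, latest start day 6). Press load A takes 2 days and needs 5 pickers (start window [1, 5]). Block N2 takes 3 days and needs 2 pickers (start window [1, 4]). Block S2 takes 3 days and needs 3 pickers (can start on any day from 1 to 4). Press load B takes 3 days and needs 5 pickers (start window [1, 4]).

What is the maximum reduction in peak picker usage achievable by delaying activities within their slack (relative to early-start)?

Early-start peak: d1:20  d2:17  d3:12  d4:0  d5:0  d6:0 ⇒ 20.
Leveled (Block N1@1, Block E1@1, Press load A@2, Block N2@1, Block S2@4, Press load B@4): d1:7  d2:9  d3:9  d4:8  d5:8  d6:8 ⇒ 9.
Reduction 20 − 9 = 11.

11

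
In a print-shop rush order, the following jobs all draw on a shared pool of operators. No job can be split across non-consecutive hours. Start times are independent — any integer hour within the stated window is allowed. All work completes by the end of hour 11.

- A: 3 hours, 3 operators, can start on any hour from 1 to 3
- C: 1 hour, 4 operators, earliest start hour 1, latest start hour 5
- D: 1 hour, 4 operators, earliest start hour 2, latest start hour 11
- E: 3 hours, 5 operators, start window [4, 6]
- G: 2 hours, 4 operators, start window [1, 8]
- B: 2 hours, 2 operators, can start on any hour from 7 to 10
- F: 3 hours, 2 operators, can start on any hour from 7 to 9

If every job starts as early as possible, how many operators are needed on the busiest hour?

11

Early-start schedule: A@1, C@1, D@2, E@4, G@1, B@7, F@7.
Load per hour: hour 1: 11, hour 2: 11, hour 3: 3, hour 4: 5, hour 5: 5, hour 6: 5, hour 7: 4, hour 8: 4, hour 9: 2, hour 10: 0, hour 11: 0.
Peak is 11.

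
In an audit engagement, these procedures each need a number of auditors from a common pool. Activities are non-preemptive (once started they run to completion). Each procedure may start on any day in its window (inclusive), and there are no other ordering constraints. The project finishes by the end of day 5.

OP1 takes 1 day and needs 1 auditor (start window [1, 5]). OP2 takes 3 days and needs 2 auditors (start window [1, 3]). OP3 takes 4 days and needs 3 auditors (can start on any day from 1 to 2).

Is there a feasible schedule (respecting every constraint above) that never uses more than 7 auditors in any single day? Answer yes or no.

Schedule OP1@1, OP2@1, OP3@2: d1:3  d2:5  d3:5  d4:3  d5:3 — peak 5 ≤ 7.

yes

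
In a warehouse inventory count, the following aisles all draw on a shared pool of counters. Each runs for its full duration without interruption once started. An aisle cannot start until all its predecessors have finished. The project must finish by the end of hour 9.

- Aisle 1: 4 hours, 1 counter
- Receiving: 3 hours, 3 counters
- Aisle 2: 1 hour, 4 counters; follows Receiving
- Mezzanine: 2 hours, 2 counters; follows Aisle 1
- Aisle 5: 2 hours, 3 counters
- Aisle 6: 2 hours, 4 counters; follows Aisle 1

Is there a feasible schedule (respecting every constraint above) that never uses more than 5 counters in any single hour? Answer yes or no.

Schedule Aisle 1@1, Receiving@1, Aisle 2@4, Mezzanine@5, Aisle 5@5, Aisle 6@7: h1:4  h2:4  h3:4  h4:5  h5:5  h6:5  h7:4  h8:4  h9:0 — peak 5 ≤ 5.

yes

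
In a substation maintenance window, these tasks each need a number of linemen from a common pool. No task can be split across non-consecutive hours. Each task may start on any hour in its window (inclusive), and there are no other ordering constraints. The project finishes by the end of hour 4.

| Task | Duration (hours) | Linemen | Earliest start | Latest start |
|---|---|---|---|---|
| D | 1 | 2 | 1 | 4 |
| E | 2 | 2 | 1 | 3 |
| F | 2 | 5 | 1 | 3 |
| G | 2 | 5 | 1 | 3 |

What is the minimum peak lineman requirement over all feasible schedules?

7

Early-start (D@1, E@1, F@1, G@1) gives peak 14: h1:14  h2:12  h3:0  h4:0.
Shift E→2, G→3.
Schedule D@1, E@2, F@1, G@3: h1:7  h2:7  h3:7  h4:5 — peak 7.
Total lineman-hours = 26 over 4 hours ⇒ peak ≥ ⌈26/4⌉ = 7, so 7 is optimal.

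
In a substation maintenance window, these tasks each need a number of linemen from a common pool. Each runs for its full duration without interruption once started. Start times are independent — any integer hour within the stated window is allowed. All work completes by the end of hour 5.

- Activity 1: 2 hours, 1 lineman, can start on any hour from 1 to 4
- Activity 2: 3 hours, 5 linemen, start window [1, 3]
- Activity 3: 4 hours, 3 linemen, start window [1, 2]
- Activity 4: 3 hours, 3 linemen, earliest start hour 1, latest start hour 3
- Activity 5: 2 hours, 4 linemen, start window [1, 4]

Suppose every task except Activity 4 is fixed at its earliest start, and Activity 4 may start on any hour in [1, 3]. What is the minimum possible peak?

Activity 4@1: h1:16  h2:16  h3:11  h4:3  h5:0 → peak 16
Activity 4@2: h1:13  h2:16  h3:11  h4:6  h5:0 → peak 16
Activity 4@3: h1:13  h2:13  h3:11  h4:6  h5:3 → peak 13
Best is Activity 4@3, peak 13.

13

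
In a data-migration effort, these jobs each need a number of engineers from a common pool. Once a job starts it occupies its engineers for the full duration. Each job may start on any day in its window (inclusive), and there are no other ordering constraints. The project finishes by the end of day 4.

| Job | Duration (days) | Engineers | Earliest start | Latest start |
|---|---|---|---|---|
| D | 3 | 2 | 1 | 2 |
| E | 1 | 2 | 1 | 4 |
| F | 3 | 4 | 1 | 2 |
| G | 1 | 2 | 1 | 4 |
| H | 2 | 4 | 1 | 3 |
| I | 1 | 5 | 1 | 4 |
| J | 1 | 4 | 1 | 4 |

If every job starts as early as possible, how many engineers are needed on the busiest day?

Early-start schedule: D@1, E@1, F@1, G@1, H@1, I@1, J@1.
Load per day: day 1: 23, day 2: 10, day 3: 6, day 4: 0.
Peak is 23.

23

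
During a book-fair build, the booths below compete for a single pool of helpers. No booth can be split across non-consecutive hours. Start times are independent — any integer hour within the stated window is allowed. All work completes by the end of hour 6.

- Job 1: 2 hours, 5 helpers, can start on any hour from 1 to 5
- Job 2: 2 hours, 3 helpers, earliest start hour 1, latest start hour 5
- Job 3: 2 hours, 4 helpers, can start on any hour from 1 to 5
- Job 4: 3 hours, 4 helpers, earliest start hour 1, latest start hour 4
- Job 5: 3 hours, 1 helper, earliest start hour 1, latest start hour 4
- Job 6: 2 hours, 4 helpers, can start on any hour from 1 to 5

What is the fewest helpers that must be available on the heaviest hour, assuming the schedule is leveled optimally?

9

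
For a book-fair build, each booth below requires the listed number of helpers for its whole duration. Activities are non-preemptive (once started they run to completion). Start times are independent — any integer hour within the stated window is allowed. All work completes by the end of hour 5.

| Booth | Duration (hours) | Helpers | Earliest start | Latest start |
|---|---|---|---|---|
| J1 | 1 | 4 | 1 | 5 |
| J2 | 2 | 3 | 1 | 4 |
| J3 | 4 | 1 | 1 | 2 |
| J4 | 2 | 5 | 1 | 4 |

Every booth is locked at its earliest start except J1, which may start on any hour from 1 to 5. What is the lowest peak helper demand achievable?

J1@1: h1:13  h2:9  h3:1  h4:1  h5:0 → peak 13
J1@2: h1:9  h2:13  h3:1  h4:1  h5:0 → peak 13
J1@3: h1:9  h2:9  h3:5  h4:1  h5:0 → peak 9
J1@4: h1:9  h2:9  h3:1  h4:5  h5:0 → peak 9
J1@5: h1:9  h2:9  h3:1  h4:1  h5:4 → peak 9
Best is J1@3, peak 9.

9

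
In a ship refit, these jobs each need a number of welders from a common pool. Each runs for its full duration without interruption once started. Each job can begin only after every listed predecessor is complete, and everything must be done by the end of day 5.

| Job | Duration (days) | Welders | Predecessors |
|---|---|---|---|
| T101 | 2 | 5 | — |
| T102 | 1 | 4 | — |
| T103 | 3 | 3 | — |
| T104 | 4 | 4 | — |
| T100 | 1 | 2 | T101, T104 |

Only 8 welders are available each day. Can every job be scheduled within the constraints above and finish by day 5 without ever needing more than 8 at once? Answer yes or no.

no

Total welder-days = 41; over 5 days the average is 41/5 > 8, so some day must exceed 8.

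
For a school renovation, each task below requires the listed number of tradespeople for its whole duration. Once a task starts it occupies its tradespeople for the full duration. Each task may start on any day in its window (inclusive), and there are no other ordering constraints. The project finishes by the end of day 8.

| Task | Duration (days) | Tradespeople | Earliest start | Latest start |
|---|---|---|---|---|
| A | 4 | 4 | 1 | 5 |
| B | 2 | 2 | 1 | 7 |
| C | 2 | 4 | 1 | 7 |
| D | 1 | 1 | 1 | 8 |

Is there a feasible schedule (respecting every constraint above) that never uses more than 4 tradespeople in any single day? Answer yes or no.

Schedule A@1, B@5, C@7, D@5: d1:4  d2:4  d3:4  d4:4  d5:3  d6:2  d7:4  d8:4 — peak 4 ≤ 4.

yes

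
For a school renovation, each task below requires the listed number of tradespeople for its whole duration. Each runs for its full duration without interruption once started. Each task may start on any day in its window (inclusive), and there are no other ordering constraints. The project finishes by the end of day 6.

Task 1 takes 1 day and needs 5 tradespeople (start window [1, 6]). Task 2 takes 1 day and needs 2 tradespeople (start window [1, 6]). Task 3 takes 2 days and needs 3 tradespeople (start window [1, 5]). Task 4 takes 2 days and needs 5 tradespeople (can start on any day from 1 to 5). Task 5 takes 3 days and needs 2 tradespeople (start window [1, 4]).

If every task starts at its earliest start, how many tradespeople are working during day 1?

17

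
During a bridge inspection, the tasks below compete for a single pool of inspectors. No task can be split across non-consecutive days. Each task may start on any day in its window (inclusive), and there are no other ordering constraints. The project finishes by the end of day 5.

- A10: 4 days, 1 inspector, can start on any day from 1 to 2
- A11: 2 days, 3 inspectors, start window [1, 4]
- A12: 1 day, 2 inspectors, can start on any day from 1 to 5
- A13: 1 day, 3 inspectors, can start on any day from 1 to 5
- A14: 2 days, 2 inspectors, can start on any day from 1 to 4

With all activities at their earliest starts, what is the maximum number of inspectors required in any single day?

Early-start schedule: A10@1, A11@1, A12@1, A13@1, A14@1.
Load per day: day 1: 11, day 2: 6, day 3: 1, day 4: 1, day 5: 0.
Peak is 11.

11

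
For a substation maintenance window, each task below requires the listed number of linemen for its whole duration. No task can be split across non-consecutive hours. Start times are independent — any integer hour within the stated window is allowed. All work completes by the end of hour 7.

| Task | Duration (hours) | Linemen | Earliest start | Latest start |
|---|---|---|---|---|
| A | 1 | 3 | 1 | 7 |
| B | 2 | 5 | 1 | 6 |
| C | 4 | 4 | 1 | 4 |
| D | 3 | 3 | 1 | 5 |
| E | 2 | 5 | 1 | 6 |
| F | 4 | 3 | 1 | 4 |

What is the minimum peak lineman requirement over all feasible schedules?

10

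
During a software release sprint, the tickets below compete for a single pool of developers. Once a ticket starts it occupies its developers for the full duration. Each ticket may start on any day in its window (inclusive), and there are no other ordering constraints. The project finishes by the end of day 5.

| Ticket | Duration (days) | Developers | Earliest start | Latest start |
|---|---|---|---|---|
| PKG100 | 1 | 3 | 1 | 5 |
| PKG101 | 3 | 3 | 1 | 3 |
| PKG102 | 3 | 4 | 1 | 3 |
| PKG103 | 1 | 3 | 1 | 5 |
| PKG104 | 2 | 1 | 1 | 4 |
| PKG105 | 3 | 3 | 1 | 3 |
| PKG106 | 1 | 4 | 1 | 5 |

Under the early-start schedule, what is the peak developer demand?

Early-start schedule: PKG100@1, PKG101@1, PKG102@1, PKG103@1, PKG104@1, PKG105@1, PKG106@1.
Load per day: day 1: 21, day 2: 11, day 3: 10, day 4: 0, day 5: 0.
Peak is 21.

21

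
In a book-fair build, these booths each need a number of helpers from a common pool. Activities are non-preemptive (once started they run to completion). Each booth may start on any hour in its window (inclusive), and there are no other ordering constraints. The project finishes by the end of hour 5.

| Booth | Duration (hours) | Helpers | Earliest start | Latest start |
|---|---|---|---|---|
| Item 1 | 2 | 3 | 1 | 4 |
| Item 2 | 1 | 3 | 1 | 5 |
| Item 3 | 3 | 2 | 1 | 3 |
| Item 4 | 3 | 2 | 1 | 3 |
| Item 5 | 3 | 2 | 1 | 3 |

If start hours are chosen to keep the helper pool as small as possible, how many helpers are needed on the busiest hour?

Early-start (Item 1@1, Item 2@1, Item 3@1, Item 4@1, Item 5@1) gives peak 12: h1:12  h2:9  h3:6  h4:0  h5:0.
Shift Item 3→2, Item 4→3, Item 5→3.
Schedule Item 1@1, Item 2@1, Item 3@2, Item 4@3, Item 5@3: h1:6  h2:5  h3:6  h4:6  h5:4 — peak 6.
Total helper-hours = 27 over 5 hours ⇒ peak ≥ ⌈27/5⌉ = 6, so 6 is optimal.

6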